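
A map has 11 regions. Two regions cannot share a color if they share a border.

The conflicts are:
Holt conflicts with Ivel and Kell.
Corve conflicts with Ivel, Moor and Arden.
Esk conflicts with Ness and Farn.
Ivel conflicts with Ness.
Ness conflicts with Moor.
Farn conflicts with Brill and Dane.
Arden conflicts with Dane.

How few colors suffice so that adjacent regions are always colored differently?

3

The cycle Moor-Corve-Arden-Dane-Farn-Esk-Ness-Moor has odd length 7, so it cannot be 2-colored; at least 3 colors are needed.
A valid assignment using 3 colors: Holt=2, Corve=2, Esk=3, Ivel=1, Kell=1, Ness=2, Moor=1, Farn=1, Arden=1, Brill=2, Dane=2. No two conflicting regions share a color.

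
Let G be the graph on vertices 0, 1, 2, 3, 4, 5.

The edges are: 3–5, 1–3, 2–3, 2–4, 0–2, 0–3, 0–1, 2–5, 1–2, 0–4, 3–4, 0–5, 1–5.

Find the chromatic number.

5

0, 1, 2, 3, 5 are pairwise adjacent (a clique of size 5), so at least 5 colors are needed.
5 colors suffice: color red → {0}; color blue → {2}; color green → {3}; color yellow → {4, 5}; color purple → {1}. Each edge has distinct colors on its endpoints.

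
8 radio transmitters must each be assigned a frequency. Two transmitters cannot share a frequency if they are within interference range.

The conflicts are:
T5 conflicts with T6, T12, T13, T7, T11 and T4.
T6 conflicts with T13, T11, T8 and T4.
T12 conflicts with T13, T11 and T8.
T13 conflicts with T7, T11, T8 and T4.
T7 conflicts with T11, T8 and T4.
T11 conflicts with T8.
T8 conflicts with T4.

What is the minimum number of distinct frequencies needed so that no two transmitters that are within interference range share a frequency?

4

T13, T7, T8, T4 pairwise conflict, so at least 4 frequencies are needed.
A valid assignment using 4 frequencies: T5=2, T6=4, T12=4, T13=1, T7=4, T11=3, T8=2, T4=3. Every pair that conflicts lands in different frequencies.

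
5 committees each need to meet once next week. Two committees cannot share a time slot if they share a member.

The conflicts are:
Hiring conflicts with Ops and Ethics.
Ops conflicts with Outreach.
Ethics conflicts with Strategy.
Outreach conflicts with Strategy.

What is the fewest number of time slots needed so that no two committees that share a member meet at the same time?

The cycle Outreach-Strategy-Ethics-Hiring-Ops-Outreach has odd length 5, so it cannot be 2-colored; at least 3 time slots are needed.
3 time slots suffice: time slot 1 → {Ethics, Outreach}; time slot 2 → {Hiring, Strategy}; time slot 3 → {Ops}. No two conflicting committees share a time slot.

3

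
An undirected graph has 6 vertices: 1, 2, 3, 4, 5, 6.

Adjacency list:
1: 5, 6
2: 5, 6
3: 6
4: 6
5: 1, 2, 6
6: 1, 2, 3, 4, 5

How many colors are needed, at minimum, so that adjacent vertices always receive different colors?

3

2, 5, 6 are mutually adjacent, so at least 3 colors are needed.
3 colors suffice: color a → {6}; color b → {3, 4, 5}; color c → {1, 2}. Each edge has distinct colors on its endpoints.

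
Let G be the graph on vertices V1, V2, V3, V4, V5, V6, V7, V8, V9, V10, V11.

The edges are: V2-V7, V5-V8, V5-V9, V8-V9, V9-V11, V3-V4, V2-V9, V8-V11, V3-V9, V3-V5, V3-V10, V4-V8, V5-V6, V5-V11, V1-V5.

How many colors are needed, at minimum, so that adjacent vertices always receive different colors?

4

V5, V8, V9, V11 are pairwise adjacent (a clique of size 4), so at least 4 colors are needed.
4 colors suffice: color R → {V2, V4, V5, V10}; color B → {V1, V6, V7, V9}; color G → {V3, V8}; color Y → {V11}. Every edge joins two different colors.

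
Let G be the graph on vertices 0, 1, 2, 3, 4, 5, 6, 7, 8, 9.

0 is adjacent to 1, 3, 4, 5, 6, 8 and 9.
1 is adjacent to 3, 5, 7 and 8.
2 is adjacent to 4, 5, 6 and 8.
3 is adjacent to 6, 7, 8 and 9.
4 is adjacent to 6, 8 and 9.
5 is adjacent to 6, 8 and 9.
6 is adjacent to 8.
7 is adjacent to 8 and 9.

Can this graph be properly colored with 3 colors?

0, 1, 3, 8 form a clique, so at least 4 colors are needed.
So 3 colors are not enough.

No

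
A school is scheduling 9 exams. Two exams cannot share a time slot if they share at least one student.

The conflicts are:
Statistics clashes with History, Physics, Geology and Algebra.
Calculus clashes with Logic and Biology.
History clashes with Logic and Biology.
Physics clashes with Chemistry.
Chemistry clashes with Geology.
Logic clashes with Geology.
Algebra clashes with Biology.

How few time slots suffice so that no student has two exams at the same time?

Statistics and Algebra conflict, so at least 2 time slots are needed.
2 time slots suffice: time slot 1 → {Statistics, Chemistry, Logic, Biology}; time slot 2 → {Calculus, History, Physics, Geology, Algebra}. Each listed conflict is separated.

2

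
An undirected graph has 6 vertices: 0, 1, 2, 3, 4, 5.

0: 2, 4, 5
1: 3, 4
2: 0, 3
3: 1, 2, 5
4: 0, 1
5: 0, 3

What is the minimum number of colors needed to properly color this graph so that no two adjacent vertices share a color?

3

The cycle 3-1-4-0-2-3 has odd length 5, so it cannot be 2-colored; at least 3 colors are needed.
3 colors suffice: color red → {0, 3}; color blue → {2, 4, 5}; color green → {1}. Every edge joins two different colors.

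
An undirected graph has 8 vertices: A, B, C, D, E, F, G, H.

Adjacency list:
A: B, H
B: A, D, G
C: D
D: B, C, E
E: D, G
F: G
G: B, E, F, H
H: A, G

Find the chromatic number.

G and H are adjacent, so at least 2 colors are needed.
2 colors suffice: color 1 → {A, D, G}; color 2 → {B, C, E, F, H}. Each edge has distinct colors on its endpoints.

2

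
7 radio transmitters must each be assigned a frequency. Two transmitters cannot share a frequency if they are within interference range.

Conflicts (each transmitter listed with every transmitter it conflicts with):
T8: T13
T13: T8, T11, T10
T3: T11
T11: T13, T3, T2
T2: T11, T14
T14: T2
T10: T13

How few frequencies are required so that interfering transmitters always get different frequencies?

2

T2 and T14 conflict, so at least 2 frequencies are needed.
2 frequencies suffice: frequency 1 → {T13, T3, T2}; frequency 2 → {T8, T11, T14, T10}. Every pair that conflicts lands in different frequencies.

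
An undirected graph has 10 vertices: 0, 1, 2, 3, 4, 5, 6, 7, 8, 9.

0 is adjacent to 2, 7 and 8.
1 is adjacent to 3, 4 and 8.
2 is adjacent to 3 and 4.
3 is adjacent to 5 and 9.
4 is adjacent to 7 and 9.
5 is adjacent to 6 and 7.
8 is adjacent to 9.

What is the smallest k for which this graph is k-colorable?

3

The cycle 5-7-0-2-3-5 has odd length 5, so it cannot be 2-colored; at least 3 colors are needed.
3 colors suffice: 0=red, 1=blue, 2=blue, 3=red, 4=red, 5=blue, 6=red, 7=green, 8=green, 9=blue. Every edge joins two different colors.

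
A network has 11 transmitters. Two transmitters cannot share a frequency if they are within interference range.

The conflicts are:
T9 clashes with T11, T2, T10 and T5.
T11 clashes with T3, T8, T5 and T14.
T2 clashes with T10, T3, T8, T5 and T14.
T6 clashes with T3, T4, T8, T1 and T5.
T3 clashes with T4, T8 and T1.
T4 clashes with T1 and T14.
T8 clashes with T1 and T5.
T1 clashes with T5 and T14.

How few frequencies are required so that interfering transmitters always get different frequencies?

T6, T3, T4, T1 pairwise conflict, so at least 4 frequencies are needed.
4 frequencies suffice: T9=3, T11=1, T2=1, T10=2, T6=4, T3=2, T4=3, T8=3, T1=1, T5=2, T14=2. Each listed conflict is separated.

4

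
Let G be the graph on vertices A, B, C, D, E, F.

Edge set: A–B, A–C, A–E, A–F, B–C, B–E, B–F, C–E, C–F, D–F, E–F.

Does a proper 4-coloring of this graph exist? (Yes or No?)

No

A, B, C, E, F are mutually adjacent (a clique of size 5), so at least 5 colors are needed.
So 4 colors are not enough.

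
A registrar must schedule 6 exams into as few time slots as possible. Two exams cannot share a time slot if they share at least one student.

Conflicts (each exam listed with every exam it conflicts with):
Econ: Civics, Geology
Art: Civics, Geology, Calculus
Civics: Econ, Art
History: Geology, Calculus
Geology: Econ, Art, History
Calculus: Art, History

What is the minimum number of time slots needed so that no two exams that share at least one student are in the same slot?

2

Econ and Geology conflict, so at least 2 time slots are needed.
2 time slots suffice: time slot 1 → {Civics, Geology, Calculus}; time slot 2 → {Econ, Art, History}. Each listed conflict is separated.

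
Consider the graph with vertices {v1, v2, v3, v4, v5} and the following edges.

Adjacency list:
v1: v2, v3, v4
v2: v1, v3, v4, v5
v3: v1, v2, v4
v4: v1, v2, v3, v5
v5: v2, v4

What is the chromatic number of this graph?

v1, v2, v3, v4 form a clique, so at least 4 colors are needed.
4 colors suffice: v1=3, v2=2, v3=4, v4=1, v5=3. Every edge joins two different colors.

4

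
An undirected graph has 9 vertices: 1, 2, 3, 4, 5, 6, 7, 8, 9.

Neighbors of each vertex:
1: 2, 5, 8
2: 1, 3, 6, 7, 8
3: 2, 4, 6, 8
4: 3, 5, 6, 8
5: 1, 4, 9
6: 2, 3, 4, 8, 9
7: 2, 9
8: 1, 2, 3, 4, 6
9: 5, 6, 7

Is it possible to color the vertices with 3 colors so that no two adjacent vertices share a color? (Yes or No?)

2, 3, 6, 8 form a clique, so at least 4 colors are needed.
So 3 colors are not enough.

No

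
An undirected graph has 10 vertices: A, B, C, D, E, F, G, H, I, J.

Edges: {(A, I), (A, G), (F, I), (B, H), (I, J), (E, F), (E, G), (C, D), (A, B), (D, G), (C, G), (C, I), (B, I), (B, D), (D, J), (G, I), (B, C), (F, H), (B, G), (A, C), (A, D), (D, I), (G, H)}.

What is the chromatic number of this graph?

6

A, B, C, D, G, I are mutually adjacent (a clique of size 6), so at least 6 colors are needed.
6 colors suffice: color 1 → {E, H, I}; color 2 → {F, G, J}; color 3 → {B}; color 4 → {D}; color 5 → {A}; color 6 → {C}. Each edge has distinct colors on its endpoints.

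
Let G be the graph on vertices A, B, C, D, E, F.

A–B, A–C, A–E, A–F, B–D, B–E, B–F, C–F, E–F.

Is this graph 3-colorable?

A, B, E, F are pairwise adjacent (a clique of size 4), so at least 4 colors are needed.
So 3 colors are not enough.

No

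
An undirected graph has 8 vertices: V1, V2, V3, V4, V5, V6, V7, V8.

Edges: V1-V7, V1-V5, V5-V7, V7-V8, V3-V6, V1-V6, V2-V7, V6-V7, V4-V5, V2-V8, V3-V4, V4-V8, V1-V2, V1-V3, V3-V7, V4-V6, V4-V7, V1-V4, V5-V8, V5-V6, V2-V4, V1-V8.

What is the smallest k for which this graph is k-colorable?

5

V1, V3, V4, V6, V7 are pairwise adjacent (a clique of size 5), so at least 5 colors are needed.
One proper 5-coloring: V1=3, V2=5, V3=5, V4=1, V5=5, V6=4, V7=2, V8=4. Every edge joins two different colors.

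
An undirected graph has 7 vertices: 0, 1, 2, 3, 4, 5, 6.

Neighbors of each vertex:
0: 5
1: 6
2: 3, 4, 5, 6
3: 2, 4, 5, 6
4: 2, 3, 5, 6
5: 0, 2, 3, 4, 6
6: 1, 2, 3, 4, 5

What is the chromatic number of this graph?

5

2, 3, 4, 5, 6 are pairwise adjacent (a clique of size 5), so at least 5 colors are needed.
5 colors suffice: color red → {1, 5}; color blue → {0, 6}; color green → {4}; color yellow → {3}; color purple → {2}. Each edge has distinct colors on its endpoints.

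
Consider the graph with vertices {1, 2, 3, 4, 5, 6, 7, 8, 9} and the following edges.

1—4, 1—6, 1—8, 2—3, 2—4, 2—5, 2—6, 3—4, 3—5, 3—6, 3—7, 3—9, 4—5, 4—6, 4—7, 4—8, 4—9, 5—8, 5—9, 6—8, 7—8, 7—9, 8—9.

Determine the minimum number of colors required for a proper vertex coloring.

4, 7, 8, 9 form a clique, so at least 4 colors are needed.
4 colors suffice: color red → {4}; color blue → {3, 8}; color green → {1, 2, 9}; color yellow → {5, 6, 7}. Each edge has distinct colors on its endpoints.

4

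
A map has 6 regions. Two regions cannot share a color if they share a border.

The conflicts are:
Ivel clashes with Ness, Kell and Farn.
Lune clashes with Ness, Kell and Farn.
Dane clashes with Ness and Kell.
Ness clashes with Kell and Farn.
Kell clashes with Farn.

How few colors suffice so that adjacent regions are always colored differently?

4

Ivel, Ness, Kell, Farn are mutually in conflict, so at least 4 colors are needed.
4 colors suffice: color 1 → {Ness}; color 2 → {Kell}; color 3 → {Dane, Farn}; color 4 → {Ivel, Lune}. Every pair that conflicts lands in different colors.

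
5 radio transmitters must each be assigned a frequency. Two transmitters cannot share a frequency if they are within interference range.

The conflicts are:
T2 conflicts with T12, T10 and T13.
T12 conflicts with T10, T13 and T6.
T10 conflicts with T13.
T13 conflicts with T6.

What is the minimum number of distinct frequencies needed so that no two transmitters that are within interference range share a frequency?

4

T2, T12, T10, T13 all conflict with each other, so at least 4 frequencies are needed.
A valid assignment using 4 frequencies: T2=4, T12=1, T10=3, T13=2, T6=3. Every pair that conflicts lands in different frequencies.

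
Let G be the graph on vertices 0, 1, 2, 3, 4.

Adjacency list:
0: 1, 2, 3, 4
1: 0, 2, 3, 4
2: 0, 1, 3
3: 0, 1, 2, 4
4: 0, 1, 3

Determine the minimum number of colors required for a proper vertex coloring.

4

0, 1, 2, 3 are pairwise adjacent (a clique of size 4), so at least 4 colors are needed.
4 colors suffice: color a → {0}; color b → {1}; color c → {3}; color d → {2, 4}. Every edge joins two different colors.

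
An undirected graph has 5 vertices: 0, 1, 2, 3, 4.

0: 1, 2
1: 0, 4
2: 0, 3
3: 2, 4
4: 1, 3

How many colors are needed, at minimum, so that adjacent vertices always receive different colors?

The cycle 0-1-4-3-2-0 has odd length 5, so it cannot be 2-colored; at least 3 colors are needed.
A valid assignment using 3 colors: 0=a, 1=b, 2=c, 3=b, 4=a. No two adjacent vertices share a color.

3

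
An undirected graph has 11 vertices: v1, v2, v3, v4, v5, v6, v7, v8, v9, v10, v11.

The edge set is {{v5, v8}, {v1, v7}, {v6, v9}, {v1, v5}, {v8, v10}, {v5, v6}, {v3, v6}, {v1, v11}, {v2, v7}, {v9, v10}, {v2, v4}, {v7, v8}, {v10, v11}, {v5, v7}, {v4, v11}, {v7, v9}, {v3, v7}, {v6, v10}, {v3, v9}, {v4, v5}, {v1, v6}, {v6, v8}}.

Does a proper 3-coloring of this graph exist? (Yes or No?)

Yes

The chromatic number is 3. v6, v9, v10 are mutually adjacent, so at least 3 colors are needed.
3 colors suffice: v1=green, v2=blue, v3=blue, v4=green, v5=blue, v6=red, v7=red, v8=green, v9=green, v10=blue, v11=red.
That is already a proper 3-coloring.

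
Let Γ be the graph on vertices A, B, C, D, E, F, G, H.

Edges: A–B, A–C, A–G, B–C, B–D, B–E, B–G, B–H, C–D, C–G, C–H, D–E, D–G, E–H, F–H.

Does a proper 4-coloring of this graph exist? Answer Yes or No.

The chromatic number is 4. B, C, D, G are mutually adjacent (a clique of size 4), so at least 4 colors are needed.
4 colors suffice: A=3, B=1, C=2, D=3, E=2, F=1, G=4, H=3.
That is already a proper 4-coloring.

Yes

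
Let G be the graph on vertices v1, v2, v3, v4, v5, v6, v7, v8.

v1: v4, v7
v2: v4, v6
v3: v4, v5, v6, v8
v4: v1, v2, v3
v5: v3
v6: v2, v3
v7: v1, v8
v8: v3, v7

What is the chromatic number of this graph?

The cycle v4-v1-v7-v8-v3-v4 has odd length 5, so it cannot be 2-colored; at least 3 colors are needed.
One proper 3-coloring: v1=3, v2=1, v3=1, v4=2, v5=2, v6=2, v7=1, v8=2. Every edge joins two different colors.

3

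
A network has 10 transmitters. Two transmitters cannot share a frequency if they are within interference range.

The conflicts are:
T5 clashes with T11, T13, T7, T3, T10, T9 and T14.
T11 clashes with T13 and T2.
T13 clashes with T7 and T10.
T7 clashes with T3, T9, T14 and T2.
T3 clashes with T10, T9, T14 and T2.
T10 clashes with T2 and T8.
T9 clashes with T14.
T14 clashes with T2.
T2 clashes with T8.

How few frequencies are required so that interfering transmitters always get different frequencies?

5

T5, T7, T3, T9, T14 pairwise conflict, so at least 5 frequencies are needed.
A valid assignment using 5 frequencies: T5=1, T11=2, T13=3, T7=2, T3=3, T10=2, T9=5, T14=4, T2=1, T8=3. No two conflicting transmitters share a frequency.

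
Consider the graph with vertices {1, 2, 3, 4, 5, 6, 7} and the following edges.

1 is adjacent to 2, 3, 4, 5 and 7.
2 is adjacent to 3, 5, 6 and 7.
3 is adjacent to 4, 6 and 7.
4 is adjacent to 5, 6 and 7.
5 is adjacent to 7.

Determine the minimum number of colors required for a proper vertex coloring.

4

1, 2, 3, 7 are pairwise adjacent (a clique of size 4), so at least 4 colors are needed.
One proper 4-coloring: 1=d, 2=a, 3=b, 4=a, 5=b, 6=c, 7=c. Every edge joins two different colors.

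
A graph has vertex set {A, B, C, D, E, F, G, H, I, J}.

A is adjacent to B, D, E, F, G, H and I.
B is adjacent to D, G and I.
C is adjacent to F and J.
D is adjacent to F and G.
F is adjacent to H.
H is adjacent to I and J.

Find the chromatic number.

A, B, D, G form a clique, so at least 4 colors are needed.
4 colors suffice: A=1, B=2, C=1, D=3, E=2, F=2, G=4, H=3, I=4, J=2. Each edge has distinct colors on its endpoints.

4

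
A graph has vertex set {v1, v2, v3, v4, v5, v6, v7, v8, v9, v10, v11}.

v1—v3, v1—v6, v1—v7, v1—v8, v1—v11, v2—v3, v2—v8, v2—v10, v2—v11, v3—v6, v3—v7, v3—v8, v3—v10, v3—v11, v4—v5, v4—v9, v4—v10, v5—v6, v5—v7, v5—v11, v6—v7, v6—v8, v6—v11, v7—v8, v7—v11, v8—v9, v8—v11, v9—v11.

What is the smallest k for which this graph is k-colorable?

v1, v3, v6, v7, v8, v11 are mutually adjacent (a clique of size 6), so at least 6 colors are needed.
6 colors suffice: color 1 → {v4, v11}; color 2 → {v3, v5, v9}; color 3 → {v8, v10}; color 4 → {v2, v7}; color 5 → {v6}; color 6 → {v1}. Every edge joins two different colors.

6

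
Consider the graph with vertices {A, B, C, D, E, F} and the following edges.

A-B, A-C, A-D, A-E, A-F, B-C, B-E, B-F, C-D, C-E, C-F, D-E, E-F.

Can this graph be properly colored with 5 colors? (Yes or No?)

The chromatic number is 5. A, B, C, E, F form a clique, so at least 5 colors are needed.
5 colors suffice: color 1 → {A}; color 2 → {E}; color 3 → {C}; color 4 → {D, F}; color 5 → {B}.
That is already a proper 5-coloring.

Yes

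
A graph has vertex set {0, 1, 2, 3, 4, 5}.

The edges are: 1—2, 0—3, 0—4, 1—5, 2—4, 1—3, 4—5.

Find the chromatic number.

The cycle 3-1-2-4-0-3 has odd length 5, so it cannot be 2-colored; at least 3 colors are needed.
3 colors suffice: color red → {1, 4}; color blue → {0, 2, 5}; color green → {3}. No two adjacent vertices share a color.

3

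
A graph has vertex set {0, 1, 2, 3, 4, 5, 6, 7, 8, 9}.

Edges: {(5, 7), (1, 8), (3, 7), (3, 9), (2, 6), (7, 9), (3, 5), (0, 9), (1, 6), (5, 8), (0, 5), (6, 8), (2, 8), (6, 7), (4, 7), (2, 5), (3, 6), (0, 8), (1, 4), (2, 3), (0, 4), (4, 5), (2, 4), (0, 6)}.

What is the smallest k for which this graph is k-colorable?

1, 6, 8 are pairwise adjacent, so at least 3 colors are needed.
3 colors suffice: color red → {5, 6, 9}; color blue → {3, 4, 8}; color green → {0, 1, 2, 7}. Each edge has distinct colors on its endpoints.

3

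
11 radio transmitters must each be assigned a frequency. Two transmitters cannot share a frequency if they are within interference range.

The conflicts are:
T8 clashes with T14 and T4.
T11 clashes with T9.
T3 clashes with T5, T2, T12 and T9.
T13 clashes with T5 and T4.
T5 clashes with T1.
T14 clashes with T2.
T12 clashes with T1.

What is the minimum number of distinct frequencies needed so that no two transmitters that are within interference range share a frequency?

3

The cycle T8-T4-T13-T5-T3-T2-T14-T8 has odd length 7, so it cannot be 2-colored; at least 3 frequencies are needed.
3 frequencies suffice: frequency 1 → {T8, T11, T3, T13, T1}; frequency 2 → {T5, T14, T12, T4, T9}; frequency 3 → {T2}. Each listed conflict is separated.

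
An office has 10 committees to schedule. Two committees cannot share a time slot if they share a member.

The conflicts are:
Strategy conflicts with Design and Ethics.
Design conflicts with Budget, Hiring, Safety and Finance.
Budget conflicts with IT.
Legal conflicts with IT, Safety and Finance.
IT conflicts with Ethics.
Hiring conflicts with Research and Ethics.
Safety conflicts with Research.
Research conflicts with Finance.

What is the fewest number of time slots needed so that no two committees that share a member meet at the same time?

The cycle Budget-Design-Hiring-Ethics-IT-Budget has odd length 5, so it cannot be 2-colored; at least 3 time slots are needed.
3 time slots suffice: time slot 1 → {Design, IT, Research}; time slot 2 → {Strategy, Budget, Hiring, Safety, Finance}; time slot 3 → {Legal, Ethics}. No two conflicting committees share a time slot.

3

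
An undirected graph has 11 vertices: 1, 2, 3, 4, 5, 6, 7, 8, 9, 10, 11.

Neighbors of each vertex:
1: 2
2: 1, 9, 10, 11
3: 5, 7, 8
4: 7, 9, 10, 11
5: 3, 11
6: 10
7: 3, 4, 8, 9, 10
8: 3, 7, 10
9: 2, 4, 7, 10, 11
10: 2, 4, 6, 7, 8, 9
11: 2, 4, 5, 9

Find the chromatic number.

4

4, 7, 9, 10 form a clique, so at least 4 colors are needed.
4 colors suffice: color a → {1, 3, 10, 11}; color b → {5, 6, 8, 9}; color c → {2, 7}; color d → {4}. No two adjacent vertices share a color.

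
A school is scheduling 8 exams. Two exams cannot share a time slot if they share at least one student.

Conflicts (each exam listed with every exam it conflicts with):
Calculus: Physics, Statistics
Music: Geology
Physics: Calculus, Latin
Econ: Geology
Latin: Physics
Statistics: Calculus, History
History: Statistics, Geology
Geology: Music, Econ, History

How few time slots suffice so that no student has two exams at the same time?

2

Physics and Latin conflict, so at least 2 time slots are needed.
2 time slots suffice: Calculus=2, Music=2, Physics=1, Econ=2, Latin=2, Statistics=1, History=2, Geology=1. Each listed conflict is separated.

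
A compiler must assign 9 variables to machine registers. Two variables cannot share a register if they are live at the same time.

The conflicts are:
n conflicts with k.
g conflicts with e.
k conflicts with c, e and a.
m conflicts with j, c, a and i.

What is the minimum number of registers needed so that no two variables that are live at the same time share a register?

2

k and c conflict, so at least 2 registers are needed.
A valid assignment using 2 registers: n=2, g=1, k=1, m=1, j=2, c=2, e=2, a=2, i=2. Every pair that conflicts lands in different registers.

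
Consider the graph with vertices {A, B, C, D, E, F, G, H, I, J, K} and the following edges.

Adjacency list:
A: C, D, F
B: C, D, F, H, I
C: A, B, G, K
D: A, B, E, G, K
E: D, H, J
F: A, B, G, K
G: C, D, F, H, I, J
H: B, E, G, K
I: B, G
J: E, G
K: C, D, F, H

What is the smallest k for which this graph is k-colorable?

G and I are adjacent, so at least 2 colors are needed.
One proper 2-coloring: A=1, B=1, C=2, D=2, E=1, F=2, G=1, H=2, I=2, J=2, K=1. Each edge has distinct colors on its endpoints.

2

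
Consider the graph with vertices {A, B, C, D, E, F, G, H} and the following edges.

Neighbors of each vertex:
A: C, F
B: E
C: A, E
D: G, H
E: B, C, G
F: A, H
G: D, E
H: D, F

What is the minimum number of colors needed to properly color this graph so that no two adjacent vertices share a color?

3

The cycle C-A-F-H-D-G-E-C has odd length 7, so it cannot be 2-colored; at least 3 colors are needed.
3 colors suffice: color 1 → {A, E, H}; color 2 → {B, C, D, F}; color 3 → {G}. No two adjacent vertices share a color.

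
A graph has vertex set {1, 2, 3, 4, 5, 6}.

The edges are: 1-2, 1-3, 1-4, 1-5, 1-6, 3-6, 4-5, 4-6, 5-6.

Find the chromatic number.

1, 4, 5, 6 are pairwise adjacent (a clique of size 4), so at least 4 colors are needed.
One proper 4-coloring: 1=red, 2=blue, 3=green, 4=green, 5=yellow, 6=blue. Every edge joins two different colors.

4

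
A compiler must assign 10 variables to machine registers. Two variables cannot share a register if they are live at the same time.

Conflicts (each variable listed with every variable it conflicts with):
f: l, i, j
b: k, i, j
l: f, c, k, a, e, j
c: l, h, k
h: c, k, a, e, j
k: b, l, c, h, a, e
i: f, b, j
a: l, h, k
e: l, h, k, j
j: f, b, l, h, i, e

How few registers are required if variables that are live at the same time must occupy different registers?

l, c, k are mutually in conflict, so at least 3 registers are needed.
3 registers suffice: register 1 → {l, h, i}; register 2 → {k, j}; register 3 → {f, b, c, a, e}. No two conflicting variables share a register.

3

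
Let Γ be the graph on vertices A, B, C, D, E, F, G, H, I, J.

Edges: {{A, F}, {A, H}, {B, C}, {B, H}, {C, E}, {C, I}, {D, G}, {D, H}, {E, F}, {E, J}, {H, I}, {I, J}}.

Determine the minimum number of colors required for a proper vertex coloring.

E and F are adjacent, so at least 2 colors are needed.
A valid assignment using 2 colors: A=2, B=2, C=1, D=2, E=2, F=1, G=1, H=1, I=2, J=1. Every edge joins two different colors.

2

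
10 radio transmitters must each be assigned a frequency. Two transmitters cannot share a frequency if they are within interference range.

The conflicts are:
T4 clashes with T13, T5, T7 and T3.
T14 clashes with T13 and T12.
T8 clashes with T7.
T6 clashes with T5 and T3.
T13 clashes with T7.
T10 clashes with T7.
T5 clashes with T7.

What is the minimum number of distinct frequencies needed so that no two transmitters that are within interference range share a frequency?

T4, T13, T7 pairwise conflict, so at least 3 frequencies are needed.
3 frequencies suffice: frequency 1 → {T14, T7, T3}; frequency 2 → {T4, T8, T6, T10, T12}; frequency 3 → {T13, T5}. Every pair that conflicts lands in different frequencies.

3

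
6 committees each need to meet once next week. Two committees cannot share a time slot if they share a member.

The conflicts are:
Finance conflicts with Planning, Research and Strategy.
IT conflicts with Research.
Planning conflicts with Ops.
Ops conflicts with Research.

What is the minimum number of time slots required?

2

Finance and Strategy conflict, so at least 2 time slots are needed.
2 time slots suffice: time slot 1 → {Finance, IT, Ops}; time slot 2 → {Planning, Research, Strategy}. Each listed conflict is separated.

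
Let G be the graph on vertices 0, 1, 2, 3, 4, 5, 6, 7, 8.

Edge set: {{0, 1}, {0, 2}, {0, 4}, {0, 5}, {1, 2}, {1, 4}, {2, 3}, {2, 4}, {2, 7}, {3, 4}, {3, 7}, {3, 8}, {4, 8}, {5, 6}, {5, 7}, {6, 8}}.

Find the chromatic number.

4

0, 1, 2, 4 are pairwise adjacent (a clique of size 4), so at least 4 colors are needed.
4 colors suffice: color a → {2, 5, 8}; color b → {4, 6, 7}; color c → {0, 3}; color d → {1}. No two adjacent vertices share a color.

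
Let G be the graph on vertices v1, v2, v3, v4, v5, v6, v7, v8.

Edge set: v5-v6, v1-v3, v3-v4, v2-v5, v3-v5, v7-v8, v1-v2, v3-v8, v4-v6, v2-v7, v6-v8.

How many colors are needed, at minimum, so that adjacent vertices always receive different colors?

3

The cycle v1-v3-v8-v7-v2-v1 has odd length 5, so it cannot be 2-colored; at least 3 colors are needed.
One proper 3-coloring: v1=2, v2=1, v3=1, v4=2, v5=2, v6=1, v7=3, v8=2. No two adjacent vertices share a color.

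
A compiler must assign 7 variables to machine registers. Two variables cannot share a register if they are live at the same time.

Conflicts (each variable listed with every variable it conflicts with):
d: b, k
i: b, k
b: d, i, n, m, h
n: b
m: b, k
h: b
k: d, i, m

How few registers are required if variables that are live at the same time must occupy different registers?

2

b and h conflict, so at least 2 registers are needed.
2 registers suffice: register 1 → {b, k}; register 2 → {d, i, n, m, h}. Each listed conflict is separated.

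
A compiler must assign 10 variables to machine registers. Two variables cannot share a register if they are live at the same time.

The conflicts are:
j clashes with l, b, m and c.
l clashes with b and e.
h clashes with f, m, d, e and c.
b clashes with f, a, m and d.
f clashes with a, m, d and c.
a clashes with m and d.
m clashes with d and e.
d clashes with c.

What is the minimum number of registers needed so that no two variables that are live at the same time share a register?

5

b, f, a, m, d all conflict with each other, so at least 5 registers are needed.
5 registers suffice: register 1 → {l, m, c}; register 2 → {j, d, e}; register 3 → {h, b}; register 4 → {f}; register 5 → {a}. Every pair that conflicts lands in different registers.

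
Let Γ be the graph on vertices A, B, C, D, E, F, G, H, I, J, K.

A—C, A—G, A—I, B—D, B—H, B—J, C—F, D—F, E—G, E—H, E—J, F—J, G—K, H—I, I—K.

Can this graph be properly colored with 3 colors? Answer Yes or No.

Yes

The chromatic number is 3. The cycle E-G-A-I-H-E has odd length 5, so it cannot be 2-colored; at least 3 colors are needed.
3 colors suffice: color 1 → {A, B, E, F, K}; color 2 → {C, D, G, I, J}; color 3 → {H}.
That is already a proper 3-coloring.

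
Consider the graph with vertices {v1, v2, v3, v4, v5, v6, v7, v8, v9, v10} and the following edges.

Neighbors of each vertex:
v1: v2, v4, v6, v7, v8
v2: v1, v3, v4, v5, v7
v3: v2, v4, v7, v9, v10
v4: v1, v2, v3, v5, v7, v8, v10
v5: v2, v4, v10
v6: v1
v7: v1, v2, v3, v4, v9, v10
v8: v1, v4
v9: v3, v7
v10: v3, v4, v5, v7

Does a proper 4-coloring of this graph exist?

Yes

The chromatic number is 4. v2, v3, v4, v7 are mutually adjacent (a clique of size 4), so at least 4 colors are needed.
4 colors suffice: color 1 → {v4, v6, v9}; color 2 → {v5, v7, v8}; color 3 → {v2, v10}; color 4 → {v1, v3}.
That is already a proper 4-coloring.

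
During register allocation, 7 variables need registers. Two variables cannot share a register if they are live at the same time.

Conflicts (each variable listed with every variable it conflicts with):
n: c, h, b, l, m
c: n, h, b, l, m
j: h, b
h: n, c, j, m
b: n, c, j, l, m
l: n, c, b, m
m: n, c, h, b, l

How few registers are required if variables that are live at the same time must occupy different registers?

n, c, b, l, m pairwise conflict, so at least 5 registers are needed.
5 registers suffice: register 1 → {n, j}; register 2 → {m}; register 3 → {c}; register 4 → {h, b}; register 5 → {l}. Each listed conflict is separated.

5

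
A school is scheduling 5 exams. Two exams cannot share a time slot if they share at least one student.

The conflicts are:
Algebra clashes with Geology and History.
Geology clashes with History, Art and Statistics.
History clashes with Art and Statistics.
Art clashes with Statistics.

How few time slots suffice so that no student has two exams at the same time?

Geology, History, Art, Statistics pairwise conflict, so at least 4 time slots are needed.
4 time slots suffice: time slot 1 → {History}; time slot 2 → {Geology}; time slot 3 → {Algebra, Art}; time slot 4 → {Statistics}. Each listed conflict is separated.

4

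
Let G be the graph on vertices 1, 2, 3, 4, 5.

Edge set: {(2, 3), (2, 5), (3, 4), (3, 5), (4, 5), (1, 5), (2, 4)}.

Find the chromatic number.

2, 3, 4, 5 are mutually adjacent (a clique of size 4), so at least 4 colors are needed.
A valid assignment using 4 colors: 1=blue, 2=blue, 3=yellow, 4=green, 5=red. No two adjacent vertices share a color.

4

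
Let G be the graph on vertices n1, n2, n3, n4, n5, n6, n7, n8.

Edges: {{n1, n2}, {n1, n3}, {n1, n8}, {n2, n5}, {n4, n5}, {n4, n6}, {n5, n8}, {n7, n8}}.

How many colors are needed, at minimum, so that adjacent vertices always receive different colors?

2

n1 and n3 are adjacent, so at least 2 colors are needed.
2 colors suffice: n1=1, n2=2, n3=2, n4=2, n5=1, n6=1, n7=1, n8=2. Each edge has distinct colors on its endpoints.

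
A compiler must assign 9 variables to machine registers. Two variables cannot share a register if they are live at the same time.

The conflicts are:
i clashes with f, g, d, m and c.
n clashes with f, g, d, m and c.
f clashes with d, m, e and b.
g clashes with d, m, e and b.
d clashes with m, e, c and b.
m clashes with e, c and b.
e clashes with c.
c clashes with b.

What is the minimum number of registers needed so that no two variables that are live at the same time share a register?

4

n, d, m, c all conflict with each other, so at least 4 registers are needed.
Using 4 registers: i=4, n=4, f=3, g=3, d=2, m=1, e=4, c=3, b=4. Every pair that conflicts lands in different registers.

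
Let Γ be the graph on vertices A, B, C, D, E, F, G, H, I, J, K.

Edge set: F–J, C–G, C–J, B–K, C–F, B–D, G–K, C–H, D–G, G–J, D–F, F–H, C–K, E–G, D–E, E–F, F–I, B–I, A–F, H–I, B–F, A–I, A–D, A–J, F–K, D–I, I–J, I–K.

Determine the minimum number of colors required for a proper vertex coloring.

4

B, D, F, I are pairwise adjacent (a clique of size 4), so at least 4 colors are needed.
4 colors suffice: color red → {F, G}; color blue → {C, E, I}; color green → {D, H, J, K}; color yellow → {A, B}. Every edge joins two different colors.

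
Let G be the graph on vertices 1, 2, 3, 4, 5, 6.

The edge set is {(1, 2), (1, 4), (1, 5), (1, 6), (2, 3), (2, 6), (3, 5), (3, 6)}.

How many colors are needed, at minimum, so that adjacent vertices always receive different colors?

3

1, 2, 6 are mutually adjacent, so at least 3 colors are needed.
3 colors suffice: 1=a, 2=b, 3=a, 4=b, 5=b, 6=c. No two adjacent vertices share a color.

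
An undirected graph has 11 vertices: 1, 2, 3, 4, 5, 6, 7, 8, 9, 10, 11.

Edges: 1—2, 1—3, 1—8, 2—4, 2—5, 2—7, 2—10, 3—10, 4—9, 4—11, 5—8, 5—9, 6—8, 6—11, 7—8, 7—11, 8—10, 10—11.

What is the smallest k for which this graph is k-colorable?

5 and 9 are adjacent, so at least 2 colors are needed.
2 colors suffice: color red → {2, 3, 8, 9, 11}; color blue → {1, 4, 5, 6, 7, 10}. No two adjacent vertices share a color.

2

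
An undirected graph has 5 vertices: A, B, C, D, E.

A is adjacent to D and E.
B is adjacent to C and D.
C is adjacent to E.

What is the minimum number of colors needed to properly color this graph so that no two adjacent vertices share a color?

The cycle A-E-C-B-D-A has odd length 5, so it cannot be 2-colored; at least 3 colors are needed.
3 colors suffice: color red → {C, D}; color blue → {B, E}; color green → {A}. Each edge has distinct colors on its endpoints.

3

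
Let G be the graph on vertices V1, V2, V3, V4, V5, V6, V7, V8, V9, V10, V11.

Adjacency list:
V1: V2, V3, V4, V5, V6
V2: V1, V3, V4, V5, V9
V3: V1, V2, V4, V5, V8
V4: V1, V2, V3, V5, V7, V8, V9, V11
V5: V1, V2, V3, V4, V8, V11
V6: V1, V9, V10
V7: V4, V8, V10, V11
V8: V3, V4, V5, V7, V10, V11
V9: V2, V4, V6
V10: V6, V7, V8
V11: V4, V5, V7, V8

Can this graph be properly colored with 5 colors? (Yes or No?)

Yes

The chromatic number is 5. V1, V2, V3, V4, V5 are mutually adjacent (a clique of size 5), so at least 5 colors are needed.
5 colors suffice: color R → {V4, V10}; color B → {V1, V8, V9}; color G → {V5, V6, V7}; color Y → {V3, V11}; color P → {V2}.
That is already a proper 5-coloring.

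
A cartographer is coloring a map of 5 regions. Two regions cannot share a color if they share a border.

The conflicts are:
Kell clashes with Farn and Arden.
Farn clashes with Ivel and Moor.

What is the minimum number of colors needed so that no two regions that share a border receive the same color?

2

Farn and Ivel conflict, so at least 2 colors are needed.
2 colors suffice: color 1 → {Farn, Arden}; color 2 → {Kell, Ivel, Moor}. Each listed conflict is separated.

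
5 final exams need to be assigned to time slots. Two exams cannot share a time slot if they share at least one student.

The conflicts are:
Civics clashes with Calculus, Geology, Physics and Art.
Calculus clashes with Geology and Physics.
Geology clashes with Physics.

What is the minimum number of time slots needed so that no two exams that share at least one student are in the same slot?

4

Civics, Calculus, Geology, Physics pairwise conflict, so at least 4 time slots are needed.
A valid assignment using 4 time slots: Civics=1, Calculus=2, Geology=3, Physics=4, Art=2. No two conflicting exams share a time slot.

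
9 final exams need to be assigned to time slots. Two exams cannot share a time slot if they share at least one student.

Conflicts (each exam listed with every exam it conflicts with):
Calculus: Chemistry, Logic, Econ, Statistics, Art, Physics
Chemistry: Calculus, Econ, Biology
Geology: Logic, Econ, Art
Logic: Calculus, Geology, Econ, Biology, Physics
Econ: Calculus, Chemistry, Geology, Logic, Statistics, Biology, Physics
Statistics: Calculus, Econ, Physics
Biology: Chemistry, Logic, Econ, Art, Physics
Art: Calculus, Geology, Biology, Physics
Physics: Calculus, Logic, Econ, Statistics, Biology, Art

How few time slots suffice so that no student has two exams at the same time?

Calculus, Econ, Statistics, Physics pairwise conflict, so at least 4 time slots are needed.
4 time slots suffice: Calculus=2, Chemistry=3, Geology=2, Logic=4, Econ=1, Statistics=4, Biology=2, Art=1, Physics=3. No two conflicting exams share a time slot.

4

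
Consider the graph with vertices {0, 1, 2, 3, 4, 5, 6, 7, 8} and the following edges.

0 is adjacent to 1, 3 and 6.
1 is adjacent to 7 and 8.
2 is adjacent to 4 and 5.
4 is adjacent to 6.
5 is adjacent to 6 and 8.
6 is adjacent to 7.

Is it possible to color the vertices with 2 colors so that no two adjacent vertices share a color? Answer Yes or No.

The cycle 5-6-0-1-8-5 has odd length 5, so it cannot be 2-colored; at least 3 colors are needed.
So 2 colors are not enough.

No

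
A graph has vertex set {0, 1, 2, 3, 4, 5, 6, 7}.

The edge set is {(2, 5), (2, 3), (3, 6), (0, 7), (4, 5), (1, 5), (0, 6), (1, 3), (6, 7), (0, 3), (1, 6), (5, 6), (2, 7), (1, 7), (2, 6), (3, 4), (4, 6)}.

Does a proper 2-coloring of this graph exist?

No

2, 3, 6 are pairwise adjacent, so at least 3 colors are needed.
So 2 colors are not enough.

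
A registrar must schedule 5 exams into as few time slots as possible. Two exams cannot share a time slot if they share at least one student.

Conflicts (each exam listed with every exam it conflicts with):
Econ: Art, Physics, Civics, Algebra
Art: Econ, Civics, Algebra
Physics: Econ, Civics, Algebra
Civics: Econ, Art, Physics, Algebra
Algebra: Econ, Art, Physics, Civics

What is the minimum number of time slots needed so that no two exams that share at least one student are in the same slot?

4

Econ, Art, Civics, Algebra all conflict with each other, so at least 4 time slots are needed.
Using 4 time slots: Econ=1, Art=4, Physics=4, Civics=3, Algebra=2. No two conflicting exams share a time slot.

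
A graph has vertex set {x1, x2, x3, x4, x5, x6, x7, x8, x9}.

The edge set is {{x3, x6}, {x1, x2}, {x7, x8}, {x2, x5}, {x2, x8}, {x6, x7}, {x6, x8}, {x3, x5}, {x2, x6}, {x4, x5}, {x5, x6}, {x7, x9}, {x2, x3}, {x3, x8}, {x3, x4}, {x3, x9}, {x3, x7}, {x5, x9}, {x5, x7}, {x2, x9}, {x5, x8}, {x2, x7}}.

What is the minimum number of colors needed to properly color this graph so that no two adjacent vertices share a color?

6

x2, x3, x5, x6, x7, x8 form a clique, so at least 6 colors are needed.
6 colors suffice: color 1 → {x1, x5}; color 2 → {x2, x4}; color 3 → {x3}; color 4 → {x7}; color 5 → {x8, x9}; color 6 → {x6}. Each edge has distinct colors on its endpoints.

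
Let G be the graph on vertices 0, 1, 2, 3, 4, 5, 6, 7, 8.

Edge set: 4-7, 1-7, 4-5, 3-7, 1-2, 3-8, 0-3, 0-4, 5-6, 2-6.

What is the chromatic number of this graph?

1 and 2 are adjacent, so at least 2 colors are needed.
2 colors suffice: color red → {1, 3, 4, 6}; color blue → {0, 2, 5, 7, 8}. Every edge joins two different colors.

2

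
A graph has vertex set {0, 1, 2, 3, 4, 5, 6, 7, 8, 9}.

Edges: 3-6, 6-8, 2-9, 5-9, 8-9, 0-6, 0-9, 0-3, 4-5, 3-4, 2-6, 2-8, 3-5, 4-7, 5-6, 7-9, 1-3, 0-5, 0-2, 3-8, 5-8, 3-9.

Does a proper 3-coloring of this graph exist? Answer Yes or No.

No

0, 3, 5, 6 are pairwise adjacent (a clique of size 4), so at least 4 colors are needed.
So 3 colors are not enough.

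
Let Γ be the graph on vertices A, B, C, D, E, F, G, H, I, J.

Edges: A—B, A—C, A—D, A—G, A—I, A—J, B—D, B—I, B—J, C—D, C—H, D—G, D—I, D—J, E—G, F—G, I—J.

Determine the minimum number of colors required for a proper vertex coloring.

A, B, D, I, J form a clique, so at least 5 colors are needed.
5 colors suffice: color red → {A, E, F, H}; color blue → {D}; color green → {C, G, J}; color yellow → {B}; color purple → {I}. Every edge joins two different colors.

5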